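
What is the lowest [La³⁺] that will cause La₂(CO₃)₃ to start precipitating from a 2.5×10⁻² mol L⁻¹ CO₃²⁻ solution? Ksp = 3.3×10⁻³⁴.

4.6×10⁻¹⁵ M

Precipitation begins when Q = Ksp.
La₂(CO₃)₃(s) ⇌ 2 La³⁺(aq) + 3 CO₃²⁻(aq)
Ksp = [La³⁺]^2[CO₃²⁻]^3 = [La³⁺]^2(2.5×10⁻²)^3
[La³⁺]^2 = 3.3×10⁻³⁴ / (2.5×10⁻²)^3 = 2.1×10⁻²⁹
[La³⁺] = 4.6×10⁻¹⁵ mol L⁻¹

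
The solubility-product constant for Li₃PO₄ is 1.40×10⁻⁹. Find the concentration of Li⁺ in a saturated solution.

Li₃PO₄(s) ⇌ 3 Li⁺(aq) + PO₄³⁻(aq)
With molar solubility s: [Li⁺] = 3s, [PO₄³⁻] = s.
Ksp = [Li⁺]^3[PO₄³⁻] = (3s)^3 · s = 27s^4 = 1.40×10⁻⁹
s = 2.68×10⁻³ mol/L
[Li⁺] = 3s = 8.05×10⁻³ mol/L

8.05×10⁻³ M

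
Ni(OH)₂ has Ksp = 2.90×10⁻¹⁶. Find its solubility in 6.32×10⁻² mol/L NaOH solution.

7.26×10⁻¹⁴ M

Ni(OH)₂(s) ⇌ Ni²⁺(aq) + 2 OH⁻(aq)
With OH⁻ already at 6.32×10⁻² mol/L and s small, take [OH⁻] ≈ 6.32×10⁻² mol/L and [Ni²⁺] = s.
Ksp = [Ni²⁺][OH⁻]^2 = s(6.32×10⁻²)^2
s = 2.90×10⁻¹⁶ / (6.32×10⁻²)^2 = 7.26×10⁻¹⁴
s = 7.26×10⁻¹⁴ mol/L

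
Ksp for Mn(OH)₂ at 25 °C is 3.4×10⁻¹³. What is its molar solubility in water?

Mn(OH)₂(s) ⇌ Mn²⁺(aq) + 2 OH⁻(aq)
Let s be the molar solubility. Then [Mn²⁺] = s and [OH⁻] = 2s.
Ksp = [Mn²⁺][OH⁻]^2 = s · (2s)^2 = 4s^3
4s^3 = 3.4×10⁻¹³  ⇒  s^3 = 8.5×10⁻¹⁴
Taking the 3rd root, s = 4.4×10⁻⁵ mol/L.

4.4×10⁻⁵ M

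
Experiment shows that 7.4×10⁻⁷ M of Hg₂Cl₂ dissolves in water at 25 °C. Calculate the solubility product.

Hg₂Cl₂(s) ⇌ Hg₂²⁺(aq) + 2 Cl⁻(aq)
Let s be the molar solubility. Then [Hg₂²⁺] = s and [Cl⁻] = 2s.
Ksp = [Hg₂²⁺][Cl⁻]^2 = s · (2s)^2 = 4s^3
Ksp = 4 × (7.4×10⁻⁷)^3 = 1.6×10⁻¹⁸

Ksp = 1.6×10⁻¹⁸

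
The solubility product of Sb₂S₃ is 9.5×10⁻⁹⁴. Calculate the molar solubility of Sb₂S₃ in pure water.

Sb₂S₃(s) ⇌ 2 Sb³⁺(aq) + 3 S²⁻(aq)
For each mole of Sb₂S₃ that dissolves per liter, [Sb³⁺] = 2s and [S²⁻] = 3s; let s denote this solubility.
Ksp = [Sb³⁺]^2[S²⁻]^3 = (2s)^2 · (3s)^3 = 108s^5
108s^5 = 9.5×10⁻⁹⁴  ⇒  s^5 = 8.8×10⁻⁹⁶
Taking the 5th root, s = 9.7×10⁻²⁰ mol/L.

9.7×10⁻²⁰ M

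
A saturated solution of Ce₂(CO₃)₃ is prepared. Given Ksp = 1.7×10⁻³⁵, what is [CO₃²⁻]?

1.3×10⁻⁷ M

Ce₂(CO₃)₃(s) ⇌ 2 Ce³⁺(aq) + 3 CO₃²⁻(aq)
Let s be the molar solubility. Then [Ce³⁺] = 2s and [CO₃²⁻] = 3s.
Ksp = [Ce³⁺]^2[CO₃²⁻]^3 = (2s)^2 · (3s)^3 = 108s^5 = 1.7×10⁻³⁵
s = 4.4×10⁻⁸ M
[CO₃²⁻] = 3s = 1.3×10⁻⁷ M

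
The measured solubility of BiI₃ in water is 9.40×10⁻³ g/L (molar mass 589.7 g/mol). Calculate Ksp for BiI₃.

s = (9.40×10⁻³ g L⁻¹)/(589.7 g mol⁻¹) = 1.5940×10⁻⁵ M
BiI₃(s) ⇌ Bi³⁺(aq) + 3 I⁻(aq)
For each mole of BiI₃ that dissolves per liter, [Bi³⁺] = s and [I⁻] = 3s; let s denote this solubility.
Ksp = [Bi³⁺][I⁻]^3 = s · (3s)^3 = 27s^4
Ksp = 27 × (1.5940×10⁻⁵)^4 = 1.74×10⁻¹⁸

Ksp = 1.74×10⁻¹⁸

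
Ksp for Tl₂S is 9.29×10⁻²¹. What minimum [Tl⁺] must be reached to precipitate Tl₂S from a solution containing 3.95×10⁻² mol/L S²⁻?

4.85×10⁻¹⁰ M

Each salt precipitates once Q = Ksp for that salt.
Tl₂S(s) ⇌ 2 Tl⁺(aq) + S²⁻(aq)
Ksp = [Tl⁺]^2[S²⁻] = [Tl⁺]^2(3.95×10⁻²)
[Tl⁺]^2 = 9.29×10⁻²¹ / (3.95×10⁻²) = 2.35×10⁻¹⁹
[Tl⁺] = 4.85×10⁻¹⁰ mol/L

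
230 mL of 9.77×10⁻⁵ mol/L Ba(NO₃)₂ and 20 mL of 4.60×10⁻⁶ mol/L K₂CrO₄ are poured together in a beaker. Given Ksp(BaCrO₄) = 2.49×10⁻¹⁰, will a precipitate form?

No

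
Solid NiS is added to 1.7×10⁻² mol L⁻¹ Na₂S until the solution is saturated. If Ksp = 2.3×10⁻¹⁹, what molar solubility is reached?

NiS(s) ⇌ Ni²⁺(aq) + S²⁻(aq)
Let s be the solubility of NiS here. The common ion gives [S²⁻] ≈ 1.7×10⁻² mol L⁻¹, and [Ni²⁺] = s.
Ksp = [Ni²⁺][S²⁻] = s(1.7×10⁻²)
s = 2.3×10⁻¹⁹ / (1.7×10⁻²) = 1.4×10⁻¹⁷
s = 1.4×10⁻¹⁷ mol L⁻¹

1.4×10⁻¹⁷ M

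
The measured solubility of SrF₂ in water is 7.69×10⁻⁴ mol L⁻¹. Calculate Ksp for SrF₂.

Ksp = 1.82×10⁻⁹

SrF₂(s) ⇌ Sr²⁺(aq) + 2 F⁻(aq)
With molar solubility s: [Sr²⁺] = s, [F⁻] = 2s.
Ksp = [Sr²⁺][F⁻]^2 = s · (2s)^2 = 4s^3
Ksp = 4 × (7.69×10⁻⁴)^3 = 1.82×10⁻⁹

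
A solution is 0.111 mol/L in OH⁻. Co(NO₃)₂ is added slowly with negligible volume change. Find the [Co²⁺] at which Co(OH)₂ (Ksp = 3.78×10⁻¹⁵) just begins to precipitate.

A salt starts to precipitate once the ion product Q reaches its Ksp.
Co(OH)₂(s) ⇌ Co²⁺(aq) + 2 OH⁻(aq)
Ksp = [Co²⁺][OH⁻]^2 = [Co²⁺](0.111)^2
[Co²⁺] = 3.78×10⁻¹⁵ / (0.111)^2 = 3.07×10⁻¹³
[Co²⁺] = 3.07×10⁻¹³ mol/L

3.07×10⁻¹³ M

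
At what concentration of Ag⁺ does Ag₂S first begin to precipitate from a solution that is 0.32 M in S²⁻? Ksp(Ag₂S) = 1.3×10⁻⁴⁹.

Precipitation of each salt begins when its ion product equals Ksp.
Ag₂S(s) ⇌ 2 Ag⁺(aq) + S²⁻(aq)
Ksp = [Ag⁺]^2[S²⁻] = [Ag⁺]^2(0.32)
[Ag⁺]^2 = 1.3×10⁻⁴⁹ / (0.32) = 4.1×10⁻⁴⁹
[Ag⁺] = 6.4×10⁻²⁵ M

6.4×10⁻²⁵ M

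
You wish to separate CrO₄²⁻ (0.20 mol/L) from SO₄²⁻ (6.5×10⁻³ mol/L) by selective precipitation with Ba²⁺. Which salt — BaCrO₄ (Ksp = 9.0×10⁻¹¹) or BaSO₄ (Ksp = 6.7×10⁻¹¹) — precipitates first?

Each salt precipitates once Q = Ksp for that salt.
For BaCrO₄: [Ba²⁺] = (Ksp/[CrO₄²⁻]) = 4.5×10⁻¹⁰ mol/L
For BaSO₄: [Ba²⁺] = (Ksp/[SO₄²⁻]) = 1.0×10⁻⁸ mol/L
BaCrO₄ requires the lower [Ba²⁺], so it precipitates first.

BaCrO₄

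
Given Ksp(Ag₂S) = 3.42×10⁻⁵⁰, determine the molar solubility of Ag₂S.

Ag₂S(s) ⇌ 2 Ag⁺(aq) + S²⁻(aq)
With molar solubility s: [Ag⁺] = 2s, [S²⁻] = s.
Ksp = [Ag⁺]^2[S²⁻] = (2s)^2 · s = 4s^3
4s^3 = 3.42×10⁻⁵⁰  ⇒  s^3 = 8.55×10⁻⁵¹
s = 2.04×10⁻¹⁷ mol L⁻¹

2.04×10⁻¹⁷ M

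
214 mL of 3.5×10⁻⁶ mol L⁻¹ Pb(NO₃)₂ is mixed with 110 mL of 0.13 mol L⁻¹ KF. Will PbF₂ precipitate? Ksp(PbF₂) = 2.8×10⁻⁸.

After mixing, V = 214 mL + 110 mL = 324 mL.
[Pb²⁺] = (3.5×10⁻⁶)(214)/324 = 2.3×10⁻⁶ mol L⁻¹
[F⁻] = (0.13)(110)/324 = 4.4×10⁻² mol L⁻¹
Q = [Pb²⁺][F⁻]^2 = 4.5×10⁻⁹
Q = 4.5×10⁻⁹ < Ksp = 2.8×10⁻⁸, so the solution is unsaturated and no precipitate forms.

No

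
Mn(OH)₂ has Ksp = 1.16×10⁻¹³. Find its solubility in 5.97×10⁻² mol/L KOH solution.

Mn(OH)₂(s) ⇌ Mn²⁺(aq) + 2 OH⁻(aq)
Let s be the solubility of Mn(OH)₂ here. The common ion gives [OH⁻] ≈ 5.97×10⁻² mol/L, and [Mn²⁺] = s.
Ksp = [Mn²⁺][OH⁻]^2 = s(5.97×10⁻²)^2
s = 1.16×10⁻¹³ / (5.97×10⁻²)^2 = 3.25×10⁻¹¹
s = 3.25×10⁻¹¹ mol/L

3.25×10⁻¹¹ M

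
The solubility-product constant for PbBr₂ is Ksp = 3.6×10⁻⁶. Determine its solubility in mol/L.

9.7×10⁻³ M

PbBr₂(s) ⇌ Pb²⁺(aq) + 2 Br⁻(aq)
Call the molar solubility s, so that [Pb²⁺] = s and [Br⁻] = 2s.
Ksp = [Pb²⁺][Br⁻]^2 = s · (2s)^2 = 4s^3
4s^3 = 3.6×10⁻⁶  ⇒  s^3 = 9.0×10⁻⁷
Taking the 3rd root, s = 9.7×10⁻³ mol L⁻¹.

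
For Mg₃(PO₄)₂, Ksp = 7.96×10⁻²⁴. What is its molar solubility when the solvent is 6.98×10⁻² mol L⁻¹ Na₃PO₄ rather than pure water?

3.93×10⁻⁸ M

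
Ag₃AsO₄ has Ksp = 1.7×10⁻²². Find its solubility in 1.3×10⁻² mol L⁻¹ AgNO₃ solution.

7.7×10⁻¹⁷ M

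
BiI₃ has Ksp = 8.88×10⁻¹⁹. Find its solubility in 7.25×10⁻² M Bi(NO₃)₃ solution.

7.68×10⁻⁷ M

BiI₃(s) ⇌ Bi³⁺(aq) + 3 I⁻(aq)
Bi³⁺ is already present at 7.25×10⁻² M. If s mol/L of BiI₃ dissolves, [I⁻] = 3s while [Bi³⁺] ≈ 7.25×10⁻² M.
Ksp = [Bi³⁺][I⁻]^3 = (7.25×10⁻²)(3s)^3
(3s)^3 = 8.88×10⁻¹⁹ / (7.25×10⁻²) = 1.22×10⁻¹⁷
s = 7.68×10⁻⁷ M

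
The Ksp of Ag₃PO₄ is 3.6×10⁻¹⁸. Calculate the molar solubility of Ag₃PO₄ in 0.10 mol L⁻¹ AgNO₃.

Ag₃PO₄(s) ⇌ 3 Ag⁺(aq) + PO₄³⁻(aq)
The solution already contains Ag⁺ at 0.10 mol L⁻¹. Let s be the molar solubility of Ag₃PO₄.
[Ag⁺] ≈ 0.10 mol L⁻¹ (common ion dominates); [PO₄³⁻] = s.
Ksp = [Ag⁺]^3[PO₄³⁻] = (0.10)^3s
s = 3.6×10⁻¹⁸ / (0.10)^3 = 3.6×10⁻¹⁵
s = 3.6×10⁻¹⁵ mol L⁻¹

3.6×10⁻¹⁵ M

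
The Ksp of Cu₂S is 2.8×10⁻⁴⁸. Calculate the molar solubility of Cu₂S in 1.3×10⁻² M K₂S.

Cu₂S(s) ⇌ 2 Cu⁺(aq) + S²⁻(aq)
With S²⁻ already at 1.3×10⁻² M and s small, take [S²⁻] ≈ 1.3×10⁻² M and [Cu⁺] = 2s.
Ksp = [Cu⁺]^2[S²⁻] = (2s)^2(1.3×10⁻²)
(2s)^2 = 2.8×10⁻⁴⁸ / (1.3×10⁻²) = 2.2×10⁻⁴⁶
s = 7.3×10⁻²⁴ M

7.3×10⁻²⁴ M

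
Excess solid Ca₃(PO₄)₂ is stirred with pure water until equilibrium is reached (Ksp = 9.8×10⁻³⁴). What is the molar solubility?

9.8×10⁻⁸ M

Ca₃(PO₄)₂(s) ⇌ 3 Ca²⁺(aq) + 2 PO₄³⁻(aq)
With molar solubility s: [Ca²⁺] = 3s, [PO₄³⁻] = 2s.
Ksp = [Ca²⁺]^3[PO₄³⁻]^2 = (3s)^3 · (2s)^2 = 108s^5
108s^5 = 9.8×10⁻³⁴  ⇒  s^5 = 9.1×10⁻³⁶
Taking the 5th root, s = 9.8×10⁻⁸ M.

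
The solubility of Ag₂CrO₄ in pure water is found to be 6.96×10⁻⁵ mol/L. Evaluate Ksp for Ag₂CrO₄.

Ksp = 1.35×10⁻¹²

Ag₂CrO₄(s) ⇌ 2 Ag⁺(aq) + CrO₄²⁻(aq)
Call the molar solubility s, so that [Ag⁺] = 2s and [CrO₄²⁻] = s.
Ksp = [Ag⁺]^2[CrO₄²⁻] = (2s)^2 · s = 4s^3
Ksp = 4 × (6.96×10⁻⁵)^3 = 1.35×10⁻¹²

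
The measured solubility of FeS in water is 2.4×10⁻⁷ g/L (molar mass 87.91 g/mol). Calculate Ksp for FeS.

Ksp = 7.5×10⁻¹⁸

Convert to molarity: s = 2.4×10⁻⁷ / 87.91 = 2.730×10⁻⁹ mol/L
FeS(s) ⇌ Fe²⁺(aq) + S²⁻(aq)
Let s be the molar solubility. Then [Fe²⁺] = s and [S²⁻] = s.
Ksp = [Fe²⁺][S²⁻] = s · s = s^2
Ksp = (2.730×10⁻⁹)^2 = 7.5×10⁻¹⁸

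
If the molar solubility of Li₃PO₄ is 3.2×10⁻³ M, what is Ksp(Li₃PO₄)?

Li₃PO₄(s) ⇌ 3 Li⁺(aq) + PO₄³⁻(aq)
For each mole of Li₃PO₄ that dissolves per liter, [Li⁺] = 3s and [PO₄³⁻] = s; let s denote this solubility.
Ksp = [Li⁺]^3[PO₄³⁻] = (3s)^3 · s = 27s^4
Ksp = 27 × (3.2×10⁻³)^4 = 2.8×10⁻⁹

Ksp = 2.8×10⁻⁹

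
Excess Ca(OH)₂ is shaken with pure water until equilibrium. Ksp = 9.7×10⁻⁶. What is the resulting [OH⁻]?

Ca(OH)₂(s) ⇌ Ca²⁺(aq) + 2 OH⁻(aq)
For each mole of Ca(OH)₂ that dissolves per liter, [Ca²⁺] = s and [OH⁻] = 2s; let s denote this solubility.
Ksp = [Ca²⁺][OH⁻]^2 = s · (2s)^2 = 4s^3 = 9.7×10⁻⁶
s = 1.3×10⁻² mol L⁻¹
[OH⁻] = 2s = 2.7×10⁻² mol L⁻¹

2.7×10⁻² M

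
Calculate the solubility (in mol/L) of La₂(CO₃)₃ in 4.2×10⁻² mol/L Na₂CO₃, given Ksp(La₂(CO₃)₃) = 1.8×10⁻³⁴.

La₂(CO₃)₃(s) ⇌ 2 La³⁺(aq) + 3 CO₃²⁻(aq)
With CO₃²⁻ already at 4.2×10⁻² mol/L and s small, take [CO₃²⁻] ≈ 4.2×10⁻² mol/L and [La³⁺] = 2s.
Ksp = [La³⁺]^2[CO₃²⁻]^3 = (2s)^2(4.2×10⁻²)^3
(2s)^2 = 1.8×10⁻³⁴ / (4.2×10⁻²)^3 = 2.4×10⁻³⁰
s = 7.8×10⁻¹⁶ mol/L

7.8×10⁻¹⁶ M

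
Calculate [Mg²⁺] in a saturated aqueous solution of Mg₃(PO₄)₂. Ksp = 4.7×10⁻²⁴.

2.5×10⁻⁵ M

Mg₃(PO₄)₂(s) ⇌ 3 Mg²⁺(aq) + 2 PO₄³⁻(aq)
Call the molar solubility s, so that [Mg²⁺] = 3s and [PO₄³⁻] = 2s.
Ksp = [Mg²⁺]^3[PO₄³⁻]^2 = (3s)^3 · (2s)^2 = 108s^5 = 4.7×10⁻²⁴
s = 8.5×10⁻⁶ mol L⁻¹
[Mg²⁺] = 3s = 2.5×10⁻⁵ mol L⁻¹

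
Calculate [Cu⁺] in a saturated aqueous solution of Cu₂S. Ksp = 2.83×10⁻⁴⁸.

1.78×10⁻¹⁶ M

Cu₂S(s) ⇌ 2 Cu⁺(aq) + S²⁻(aq)
Call the molar solubility s, so that [Cu⁺] = 2s and [S²⁻] = s.
Ksp = [Cu⁺]^2[S²⁻] = (2s)^2 · s = 4s^3 = 2.83×10⁻⁴⁸
s = 8.91×10⁻¹⁷ mol L⁻¹
[Cu⁺] = 2s = 1.78×10⁻¹⁶ mol L⁻¹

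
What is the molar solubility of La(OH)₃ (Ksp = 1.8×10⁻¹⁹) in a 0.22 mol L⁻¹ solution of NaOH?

La(OH)₃(s) ⇌ La³⁺(aq) + 3 OH⁻(aq)
Let s be the solubility of La(OH)₃ here. The common ion gives [OH⁻] ≈ 0.22 mol L⁻¹, and [La³⁺] = s.
Ksp = [La³⁺][OH⁻]^3 = s(0.22)^3
s = 1.8×10⁻¹⁹ / (0.22)^3 = 1.7×10⁻¹⁷
s = 1.7×10⁻¹⁷ mol L⁻¹

1.7×10⁻¹⁷ M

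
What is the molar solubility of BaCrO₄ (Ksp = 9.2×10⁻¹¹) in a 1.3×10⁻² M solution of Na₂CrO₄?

BaCrO₄(s) ⇌ Ba²⁺(aq) + CrO₄²⁻(aq)
The solution already contains CrO₄²⁻ at 1.3×10⁻² M. Let s be the molar solubility of BaCrO₄.
[CrO₄²⁻] ≈ 1.3×10⁻² M (common ion dominates); [Ba²⁺] = s.
Ksp = [Ba²⁺][CrO₄²⁻] = s(1.3×10⁻²)
s = 9.2×10⁻¹¹ / (1.3×10⁻²) = 7.1×10⁻⁹
s = 7.1×10⁻⁹ M

7.1×10⁻⁹ M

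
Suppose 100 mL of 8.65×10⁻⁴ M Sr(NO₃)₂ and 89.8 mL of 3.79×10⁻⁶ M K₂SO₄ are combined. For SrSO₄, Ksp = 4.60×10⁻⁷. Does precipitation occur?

After mixing, V = 100 mL + 89.8 mL = 189.8 mL.
[Sr²⁺] = (8.65×10⁻⁴)(100)/189.8 = 4.56×10⁻⁴ M
[SO₄²⁻] = (3.79×10⁻⁶)(89.8)/189.8 = 1.79×10⁻⁶ M
Q = [Sr²⁺][SO₄²⁻] = 8.17×10⁻¹⁰
Since Q (8.17×10⁻¹⁰) is less than Ksp (4.60×10⁻⁷), no SrSO₄ precipitates.

No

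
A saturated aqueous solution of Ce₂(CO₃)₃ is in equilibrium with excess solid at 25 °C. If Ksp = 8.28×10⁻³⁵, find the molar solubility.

5.98×10⁻⁸ M

Ce₂(CO₃)₃(s) ⇌ 2 Ce³⁺(aq) + 3 CO₃²⁻(aq)
Let s be the molar solubility. Then [Ce³⁺] = 2s and [CO₃²⁻] = 3s.
Ksp = [Ce³⁺]^2[CO₃²⁻]^3 = (2s)^2 · (3s)^3 = 108s^5
108s^5 = 8.28×10⁻³⁵  ⇒  s^5 = 7.67×10⁻³⁷
Taking the 5th root, s = 5.98×10⁻⁸ mol L⁻¹.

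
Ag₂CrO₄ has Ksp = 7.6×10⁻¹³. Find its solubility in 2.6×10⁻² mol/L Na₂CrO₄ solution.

Ag₂CrO₄(s) ⇌ 2 Ag⁺(aq) + CrO₄²⁻(aq)
The solution already contains CrO₄²⁻ at 2.6×10⁻² mol/L. Let s be the molar solubility of Ag₂CrO₄.
[CrO₄²⁻] ≈ 2.6×10⁻² mol/L (common ion dominates); [Ag⁺] = 2s.
Ksp = [Ag⁺]^2[CrO₄²⁻] = (2s)^2(2.6×10⁻²)
(2s)^2 = 7.6×10⁻¹³ / (2.6×10⁻²) = 2.9×10⁻¹¹
s = 2.7×10⁻⁶ mol/L

2.7×10⁻⁶ M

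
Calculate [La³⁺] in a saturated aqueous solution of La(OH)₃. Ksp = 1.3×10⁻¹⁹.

La(OH)₃(s) ⇌ La³⁺(aq) + 3 OH⁻(aq)
If s mol/L of La(OH)₃ dissolves, [La³⁺] = s and [OH⁻] = 3s.
Ksp = [La³⁺][OH⁻]^3 = s · (3s)^3 = 27s^4 = 1.3×10⁻¹⁹
s = 8.3×10⁻⁶ mol/L
[La³⁺] = s = 8.3×10⁻⁶ mol/L

8.3×10⁻⁶ M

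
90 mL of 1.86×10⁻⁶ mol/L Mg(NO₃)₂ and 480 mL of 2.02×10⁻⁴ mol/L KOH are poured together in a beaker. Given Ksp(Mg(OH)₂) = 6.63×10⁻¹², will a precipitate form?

After mixing, V = 90 mL + 480 mL = 570 mL.
[Mg²⁺] = (1.86×10⁻⁶)(90)/570 = 2.94×10⁻⁷ mol/L
[OH⁻] = (2.02×10⁻⁴)(480)/570 = 1.70×10⁻⁴ mol/L
Q = [Mg²⁺][OH⁻]^2 = 8.50×10⁻¹⁵
Since Q (8.50×10⁻¹⁵) is less than Ksp (6.63×10⁻¹²), no Mg(OH)₂ precipitates.

No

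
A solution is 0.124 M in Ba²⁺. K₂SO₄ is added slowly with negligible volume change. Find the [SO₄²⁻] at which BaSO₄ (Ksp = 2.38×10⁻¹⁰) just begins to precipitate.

1.92×10⁻⁹ M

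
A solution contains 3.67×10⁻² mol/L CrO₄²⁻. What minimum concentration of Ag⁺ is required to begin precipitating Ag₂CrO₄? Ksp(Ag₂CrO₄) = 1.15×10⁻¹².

5.60×10⁻⁶ M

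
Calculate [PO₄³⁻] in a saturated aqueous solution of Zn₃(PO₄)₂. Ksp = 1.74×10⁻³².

Zn₃(PO₄)₂(s) ⇌ 3 Zn²⁺(aq) + 2 PO₄³⁻(aq)
With molar solubility s: [Zn²⁺] = 3s, [PO₄³⁻] = 2s.
Ksp = [Zn²⁺]^3[PO₄³⁻]^2 = (3s)^3 · (2s)^2 = 108s^5 = 1.74×10⁻³²
s = 1.74×10⁻⁷ M
[PO₄³⁻] = 2s = 3.49×10⁻⁷ M

3.49×10⁻⁷ M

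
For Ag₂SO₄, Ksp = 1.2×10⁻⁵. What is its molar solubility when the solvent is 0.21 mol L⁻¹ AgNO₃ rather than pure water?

Ag₂SO₄(s) ⇌ 2 Ag⁺(aq) + SO₄²⁻(aq)
Ag⁺ is already present at 0.21 mol L⁻¹. If s mol/L of Ag₂SO₄ dissolves, [SO₄²⁻] = s while [Ag⁺] ≈ 0.21 mol L⁻¹.
Ksp = [Ag⁺]^2[SO₄²⁻] = (0.21)^2s
s = 1.2×10⁻⁵ / (0.21)^2 = 2.7×10⁻⁴
s = 2.7×10⁻⁴ mol L⁻¹

2.7×10⁻⁴ M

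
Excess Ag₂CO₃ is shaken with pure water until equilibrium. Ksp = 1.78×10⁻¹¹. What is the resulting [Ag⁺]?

3.29×10⁻⁴ M

Ag₂CO₃(s) ⇌ 2 Ag⁺(aq) + CO₃²⁻(aq)
Call the molar solubility s, so that [Ag⁺] = 2s and [CO₃²⁻] = s.
Ksp = [Ag⁺]^2[CO₃²⁻] = (2s)^2 · s = 4s^3 = 1.78×10⁻¹¹
s = 1.64×10⁻⁴ M
[Ag⁺] = 2s = 3.29×10⁻⁴ M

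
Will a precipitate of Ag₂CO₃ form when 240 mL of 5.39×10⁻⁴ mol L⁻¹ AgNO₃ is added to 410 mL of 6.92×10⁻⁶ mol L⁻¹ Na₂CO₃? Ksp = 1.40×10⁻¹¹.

No

The combined volume is 650 mL.
[Ag⁺] = (5.39×10⁻⁴)(240)/650 = 1.99×10⁻⁴ mol L⁻¹
[CO₃²⁻] = (6.92×10⁻⁶)(410)/650 = 4.36×10⁻⁶ mol L⁻¹
Q = [Ag⁺]^2[CO₃²⁻] = 1.73×10⁻¹³
Q = 1.73×10⁻¹³ < Ksp = 1.40×10⁻¹¹, so the solution is unsaturated and no precipitate forms.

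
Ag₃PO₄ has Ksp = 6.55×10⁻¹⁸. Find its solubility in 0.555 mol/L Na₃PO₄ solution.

7.59×10⁻⁷ M

Ag₃PO₄(s) ⇌ 3 Ag⁺(aq) + PO₄³⁻(aq)
The solution already contains PO₄³⁻ at 0.555 mol/L. Let s be the molar solubility of Ag₃PO₄.
[PO₄³⁻] ≈ 0.555 mol/L (common ion dominates); [Ag⁺] = 3s.
Ksp = [Ag⁺]^3[PO₄³⁻] = (3s)^3(0.555)
(3s)^3 = 6.55×10⁻¹⁸ / (0.555) = 1.18×10⁻¹⁷
s = 7.59×10⁻⁷ mol/L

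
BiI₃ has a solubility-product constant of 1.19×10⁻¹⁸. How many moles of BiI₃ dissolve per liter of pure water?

BiI₃(s) ⇌ Bi³⁺(aq) + 3 I⁻(aq)
If s mol/L of BiI₃ dissolves, [Bi³⁺] = s and [I⁻] = 3s.
Ksp = [Bi³⁺][I⁻]^3 = s · (3s)^3 = 27s^4
27s^4 = 1.19×10⁻¹⁸  ⇒  s^4 = 4.41×10⁻²⁰
s = 1.45×10⁻⁵ M

1.45×10⁻⁵ M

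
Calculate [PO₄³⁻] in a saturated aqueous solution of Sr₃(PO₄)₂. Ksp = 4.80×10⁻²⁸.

2.70×10⁻⁶ M

Sr₃(PO₄)₂(s) ⇌ 3 Sr²⁺(aq) + 2 PO₄³⁻(aq)
Call the molar solubility s, so that [Sr²⁺] = 3s and [PO₄³⁻] = 2s.
Ksp = [Sr²⁺]^3[PO₄³⁻]^2 = (3s)^3 · (2s)^2 = 108s^5 = 4.80×10⁻²⁸
s = 1.35×10⁻⁶ mol/L
[PO₄³⁻] = 2s = 2.70×10⁻⁶ mol/L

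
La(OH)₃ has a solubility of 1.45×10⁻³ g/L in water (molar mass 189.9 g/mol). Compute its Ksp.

s = (1.45×10⁻³ g L⁻¹)/(189.9 g mol⁻¹) = 7.6356×10⁻⁶ M
La(OH)₃(s) ⇌ La³⁺(aq) + 3 OH⁻(aq)
Let s be the molar solubility. Then [La³⁺] = s and [OH⁻] = 3s.
Ksp = [La³⁺][OH⁻]^3 = s · (3s)^3 = 27s^4
Ksp = 27 × (7.6356×10⁻⁶)^4 = 9.18×10⁻²⁰

Ksp = 9.18×10⁻²⁰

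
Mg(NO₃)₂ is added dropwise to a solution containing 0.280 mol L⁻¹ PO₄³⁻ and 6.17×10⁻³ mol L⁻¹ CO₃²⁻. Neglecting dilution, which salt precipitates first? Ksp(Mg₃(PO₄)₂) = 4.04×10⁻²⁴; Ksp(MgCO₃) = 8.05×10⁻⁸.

Mg₃(PO₄)₂

A salt starts to precipitate once the ion product Q reaches its Ksp.
For Mg₃(PO₄)₂: [Mg²⁺] = (Ksp/[PO₄³⁻]^2)^(1/3) = 3.72×10⁻⁸ mol L⁻¹
For MgCO₃: [Mg²⁺] = (Ksp/[CO₃²⁻]) = 1.30×10⁻⁵ mol L⁻¹
Mg₃(PO₄)₂ requires the lower [Mg²⁺], so it precipitates first.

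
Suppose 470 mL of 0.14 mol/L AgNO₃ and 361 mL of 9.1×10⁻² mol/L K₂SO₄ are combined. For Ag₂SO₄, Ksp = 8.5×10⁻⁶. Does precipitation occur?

The combined volume is 831 mL.
[Ag⁺] = (0.14)(470)/831 = 7.9×10⁻² mol/L
[SO₄²⁻] = (9.1×10⁻²)(361)/831 = 4.0×10⁻² mol/L
Q = [Ag⁺]^2[SO₄²⁻] = 2.5×10⁻⁴
Q = 2.5×10⁻⁴ > Ksp = 8.5×10⁻⁶, so the solution is supersaturated and Ag₂SO₄ precipitates.

Yes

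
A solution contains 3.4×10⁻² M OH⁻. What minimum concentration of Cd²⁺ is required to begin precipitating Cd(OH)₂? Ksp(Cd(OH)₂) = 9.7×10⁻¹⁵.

A salt starts to precipitate once the ion product Q reaches its Ksp.
Cd(OH)₂(s) ⇌ Cd²⁺(aq) + 2 OH⁻(aq)
Ksp = [Cd²⁺][OH⁻]^2 = [Cd²⁺](3.4×10⁻²)^2
[Cd²⁺] = 9.7×10⁻¹⁵ / (3.4×10⁻²)^2 = 8.4×10⁻¹²
[Cd²⁺] = 8.4×10⁻¹² M

8.4×10⁻¹² M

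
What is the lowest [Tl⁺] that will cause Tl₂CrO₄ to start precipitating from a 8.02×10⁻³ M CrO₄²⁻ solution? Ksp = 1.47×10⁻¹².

1.35×10⁻⁵ M

Each salt precipitates once Q = Ksp for that salt.
Tl₂CrO₄(s) ⇌ 2 Tl⁺(aq) + CrO₄²⁻(aq)
Ksp = [Tl⁺]^2[CrO₄²⁻] = [Tl⁺]^2(8.02×10⁻³)
[Tl⁺]^2 = 1.47×10⁻¹² / (8.02×10⁻³) = 1.83×10⁻¹⁰
[Tl⁺] = 1.35×10⁻⁵ M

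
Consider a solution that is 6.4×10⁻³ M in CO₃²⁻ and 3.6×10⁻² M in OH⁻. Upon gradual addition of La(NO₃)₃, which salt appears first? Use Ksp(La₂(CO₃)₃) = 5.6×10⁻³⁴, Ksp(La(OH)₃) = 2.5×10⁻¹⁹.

Precipitation of each salt begins when its ion product equals Ksp.
For La₂(CO₃)₃: [La³⁺] = (Ksp/[CO₃²⁻]^3)^(1/2) = 4.6×10⁻¹⁴ M
For La(OH)₃: [La³⁺] = (Ksp/[OH⁻]^3) = 5.4×10⁻¹⁵ M
The smaller threshold [La³⁺] is reached first, so La(OH)₃ precipitates first.

La(OH)₃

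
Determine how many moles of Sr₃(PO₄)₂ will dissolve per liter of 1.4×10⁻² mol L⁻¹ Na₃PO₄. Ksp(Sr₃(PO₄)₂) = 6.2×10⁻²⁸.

Sr₃(PO₄)₂(s) ⇌ 3 Sr²⁺(aq) + 2 PO₄³⁻(aq)
The solution already contains PO₄³⁻ at 1.4×10⁻² mol L⁻¹. Let s be the molar solubility of Sr₃(PO₄)₂.
[PO₄³⁻] ≈ 1.4×10⁻² mol L⁻¹ (common ion dominates); [Sr²⁺] = 3s.
Ksp = [Sr²⁺]^3[PO₄³⁻]^2 = (3s)^3(1.4×10⁻²)^2
(3s)^3 = 6.2×10⁻²⁸ / (1.4×10⁻²)^2 = 3.2×10⁻²⁴
s = 4.9×10⁻⁹ mol L⁻¹

4.9×10⁻⁹ M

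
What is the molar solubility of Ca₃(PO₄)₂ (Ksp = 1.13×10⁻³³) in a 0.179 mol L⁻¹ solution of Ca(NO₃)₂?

2.22×10⁻¹⁶ M

Ca₃(PO₄)₂(s) ⇌ 3 Ca²⁺(aq) + 2 PO₄³⁻(aq)
Ca²⁺ is already present at 0.179 mol L⁻¹. If s mol/L of Ca₃(PO₄)₂ dissolves, [PO₄³⁻] = 2s while [Ca²⁺] ≈ 0.179 mol L⁻¹.
Ksp = [Ca²⁺]^3[PO₄³⁻]^2 = (0.179)^3(2s)^2
(2s)^2 = 1.13×10⁻³³ / (0.179)^3 = 1.97×10⁻³¹
s = 2.22×10⁻¹⁶ mol L⁻¹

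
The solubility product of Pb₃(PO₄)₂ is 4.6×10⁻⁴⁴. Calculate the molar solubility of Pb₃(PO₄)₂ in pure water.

8.4×10⁻¹⁰ M

Pb₃(PO₄)₂(s) ⇌ 3 Pb²⁺(aq) + 2 PO₄³⁻(aq)
Call the molar solubility s, so that [Pb²⁺] = 3s and [PO₄³⁻] = 2s.
Ksp = [Pb²⁺]^3[PO₄³⁻]^2 = (3s)^3 · (2s)^2 = 108s^5
108s^5 = 4.6×10⁻⁴⁴  ⇒  s^5 = 4.3×10⁻⁴⁶
s = 8.4×10⁻¹⁰ M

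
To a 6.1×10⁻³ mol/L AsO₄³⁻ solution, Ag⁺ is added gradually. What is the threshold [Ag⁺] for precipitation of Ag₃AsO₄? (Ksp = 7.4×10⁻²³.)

2.3×10⁻⁷ M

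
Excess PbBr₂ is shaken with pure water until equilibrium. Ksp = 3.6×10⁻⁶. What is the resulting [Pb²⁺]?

9.7×10⁻³ M

PbBr₂(s) ⇌ Pb²⁺(aq) + 2 Br⁻(aq)
With molar solubility s: [Pb²⁺] = s, [Br⁻] = 2s.
Ksp = [Pb²⁺][Br⁻]^2 = s · (2s)^2 = 4s^3 = 3.6×10⁻⁶
s = 9.7×10⁻³ M
[Pb²⁺] = s = 9.7×10⁻³ M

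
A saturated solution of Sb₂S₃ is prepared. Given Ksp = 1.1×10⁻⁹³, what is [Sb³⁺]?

2.0×10⁻¹⁹ M

Sb₂S₃(s) ⇌ 2 Sb³⁺(aq) + 3 S²⁻(aq)
For each mole of Sb₂S₃ that dissolves per liter, [Sb³⁺] = 2s and [S²⁻] = 3s; let s denote this solubility.
Ksp = [Sb³⁺]^2[S²⁻]^3 = (2s)^2 · (3s)^3 = 108s^5 = 1.1×10⁻⁹³
s = 1.0×10⁻¹⁹ M
[Sb³⁺] = 2s = 2.0×10⁻¹⁹ M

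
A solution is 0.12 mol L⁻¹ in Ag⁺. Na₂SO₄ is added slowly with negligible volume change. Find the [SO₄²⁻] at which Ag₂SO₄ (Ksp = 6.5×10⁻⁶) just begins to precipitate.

4.5×10⁻⁴ M

A salt starts to precipitate once the ion product Q reaches its Ksp.
Ag₂SO₄(s) ⇌ 2 Ag⁺(aq) + SO₄²⁻(aq)
Ksp = [Ag⁺]^2[SO₄²⁻] = [SO₄²⁻](0.12)^2
[SO₄²⁻] = 6.5×10⁻⁶ / (0.12)^2 = 4.5×10⁻⁴
[SO₄²⁻] = 4.5×10⁻⁴ mol L⁻¹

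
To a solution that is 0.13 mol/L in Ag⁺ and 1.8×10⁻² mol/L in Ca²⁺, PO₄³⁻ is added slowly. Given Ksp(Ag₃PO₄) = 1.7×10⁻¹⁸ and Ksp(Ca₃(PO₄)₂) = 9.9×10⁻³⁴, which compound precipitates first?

Precipitation begins when Q = Ksp.
For Ag₃PO₄: [PO₄³⁻] = (Ksp/[Ag⁺]^3) = 7.7×10⁻¹⁶ mol/L
For Ca₃(PO₄)₂: [PO₄³⁻] = (Ksp/[Ca²⁺]^3)^(1/2) = 1.3×10⁻¹⁴ mol/L
Ag₃PO₄ requires the lower [PO₄³⁻], so it precipitates first.

Ag₃PO₄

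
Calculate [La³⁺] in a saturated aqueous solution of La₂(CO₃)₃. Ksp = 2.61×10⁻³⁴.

La₂(CO₃)₃(s) ⇌ 2 La³⁺(aq) + 3 CO₃²⁻(aq)
Call the molar solubility s, so that [La³⁺] = 2s and [CO₃²⁻] = 3s.
Ksp = [La³⁺]^2[CO₃²⁻]^3 = (2s)^2 · (3s)^3 = 108s^5 = 2.61×10⁻³⁴
s = 7.53×10⁻⁸ M
[La³⁺] = 2s = 1.51×10⁻⁷ M

1.51×10⁻⁷ M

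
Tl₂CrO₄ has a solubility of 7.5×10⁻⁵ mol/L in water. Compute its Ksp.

Tl₂CrO₄(s) ⇌ 2 Tl⁺(aq) + CrO₄²⁻(aq)
For each mole of Tl₂CrO₄ that dissolves per liter, [Tl⁺] = 2s and [CrO₄²⁻] = s; let s denote this solubility.
Ksp = [Tl⁺]^2[CrO₄²⁻] = (2s)^2 · s = 4s^3
Ksp = 4 × (7.5×10⁻⁵)^3 = 1.7×10⁻¹²

Ksp = 1.7×10⁻¹²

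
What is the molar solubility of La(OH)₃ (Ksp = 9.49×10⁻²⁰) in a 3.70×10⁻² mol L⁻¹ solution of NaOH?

1.87×10⁻¹⁵ M

La(OH)₃(s) ⇌ La³⁺(aq) + 3 OH⁻(aq)
OH⁻ is already present at 3.70×10⁻² mol L⁻¹. If s mol/L of La(OH)₃ dissolves, [La³⁺] = s while [OH⁻] ≈ 3.70×10⁻² mol L⁻¹.
Ksp = [La³⁺][OH⁻]^3 = s(3.70×10⁻²)^3
s = 9.49×10⁻²⁰ / (3.70×10⁻²)^3 = 1.87×10⁻¹⁵
s = 1.87×10⁻¹⁵ mol L⁻¹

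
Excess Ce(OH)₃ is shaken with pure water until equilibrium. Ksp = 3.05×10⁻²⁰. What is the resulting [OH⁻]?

1.74×10⁻⁵ M

Ce(OH)₃(s) ⇌ Ce³⁺(aq) + 3 OH⁻(aq)
For each mole of Ce(OH)₃ that dissolves per liter, [Ce³⁺] = s and [OH⁻] = 3s; let s denote this solubility.
Ksp = [Ce³⁺][OH⁻]^3 = s · (3s)^3 = 27s^4 = 3.05×10⁻²⁰
s = 5.80×10⁻⁶ M
[OH⁻] = 3s = 1.74×10⁻⁵ M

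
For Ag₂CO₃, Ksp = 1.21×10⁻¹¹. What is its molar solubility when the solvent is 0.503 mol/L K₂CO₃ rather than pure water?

Ag₂CO₃(s) ⇌ 2 Ag⁺(aq) + CO₃²⁻(aq)
With CO₃²⁻ already at 0.503 mol/L and s small, take [CO₃²⁻] ≈ 0.503 mol/L and [Ag⁺] = 2s.
Ksp = [Ag⁺]^2[CO₃²⁻] = (2s)^2(0.503)
(2s)^2 = 1.21×10⁻¹¹ / (0.503) = 2.41×10⁻¹¹
s = 2.45×10⁻⁶ mol/L

2.45×10⁻⁶ M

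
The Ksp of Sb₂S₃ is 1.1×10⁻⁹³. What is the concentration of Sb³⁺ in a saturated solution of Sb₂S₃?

2.0×10⁻¹⁹ M

Sb₂S₃(s) ⇌ 2 Sb³⁺(aq) + 3 S²⁻(aq)
With molar solubility s: [Sb³⁺] = 2s, [S²⁻] = 3s.
Ksp = [Sb³⁺]^2[S²⁻]^3 = (2s)^2 · (3s)^3 = 108s^5 = 1.1×10⁻⁹³
s = 1.0×10⁻¹⁹ mol L⁻¹
[Sb³⁺] = 2s = 2.0×10⁻¹⁹ mol L⁻¹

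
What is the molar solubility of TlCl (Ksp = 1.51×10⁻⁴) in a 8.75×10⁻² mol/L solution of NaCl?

1.73×10⁻³ M

TlCl(s) ⇌ Tl⁺(aq) + Cl⁻(aq)
With Cl⁻ already at 8.75×10⁻² mol/L and s small, take [Cl⁻] ≈ 8.75×10⁻² mol/L and [Tl⁺] = s.
Ksp = [Tl⁺][Cl⁻] = s(8.75×10⁻²)
s = 1.51×10⁻⁴ / (8.75×10⁻²) = 1.73×10⁻³
s = 1.73×10⁻³ mol/L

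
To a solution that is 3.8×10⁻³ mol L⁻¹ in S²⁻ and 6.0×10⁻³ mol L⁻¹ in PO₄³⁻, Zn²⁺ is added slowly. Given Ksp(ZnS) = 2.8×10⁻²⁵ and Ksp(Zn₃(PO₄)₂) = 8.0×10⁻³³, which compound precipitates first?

ZnS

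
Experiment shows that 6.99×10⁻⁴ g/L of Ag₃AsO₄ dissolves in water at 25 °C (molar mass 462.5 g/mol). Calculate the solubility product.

Molar solubility s = (6.99×10⁻⁴ g/L) / (462.5 g/mol) = 1.5114×10⁻⁶ mol/L
Ag₃AsO₄(s) ⇌ 3 Ag⁺(aq) + AsO₄³⁻(aq)
Let s be the molar solubility. Then [Ag⁺] = 3s and [AsO₄³⁻] = s.
Ksp = [Ag⁺]^3[AsO₄³⁻] = (3s)^3 · s = 27s^4
Ksp = 27 × (1.5114×10⁻⁶)^4 = 1.41×10⁻²²

Ksp = 1.41×10⁻²²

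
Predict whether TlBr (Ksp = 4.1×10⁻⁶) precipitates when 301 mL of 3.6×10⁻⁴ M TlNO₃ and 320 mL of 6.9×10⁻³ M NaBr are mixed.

No

Total volume after mixing = 301 + 320 = 621 mL.
[Tl⁺] = (3.6×10⁻⁴)(301)/621 = 1.7×10⁻⁴ M
[Br⁻] = (6.9×10⁻³)(320)/621 = 3.6×10⁻³ M
Q = [Tl⁺][Br⁻] = 6.2×10⁻⁷
Q = 6.2×10⁻⁷ < Ksp = 4.1×10⁻⁶, so the solution is unsaturated and no precipitate forms.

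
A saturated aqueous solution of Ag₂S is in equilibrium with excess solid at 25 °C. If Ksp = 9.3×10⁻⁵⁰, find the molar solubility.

Ag₂S(s) ⇌ 2 Ag⁺(aq) + S²⁻(aq)
If s mol/L of Ag₂S dissolves, [Ag⁺] = 2s and [S²⁻] = s.
Ksp = [Ag⁺]^2[S²⁻] = (2s)^2 · s = 4s^3
4s^3 = 9.3×10⁻⁵⁰  ⇒  s^3 = 2.3×10⁻⁵⁰
s = (2.3×10⁻⁵⁰)^(1/3) = 2.9×10⁻¹⁷ mol L⁻¹

2.9×10⁻¹⁷ M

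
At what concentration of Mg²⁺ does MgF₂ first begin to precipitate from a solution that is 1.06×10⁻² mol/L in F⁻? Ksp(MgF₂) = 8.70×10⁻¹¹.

7.74×10⁻⁷ M

Each salt precipitates once Q = Ksp for that salt.
MgF₂(s) ⇌ Mg²⁺(aq) + 2 F⁻(aq)
Ksp = [Mg²⁺][F⁻]^2 = [Mg²⁺](1.06×10⁻²)^2
[Mg²⁺] = 8.70×10⁻¹¹ / (1.06×10⁻²)^2 = 7.74×10⁻⁷
[Mg²⁺] = 7.74×10⁻⁷ mol/L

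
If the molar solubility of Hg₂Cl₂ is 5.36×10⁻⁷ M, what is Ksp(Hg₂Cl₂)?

Ksp = 6.16×10⁻¹⁹

Hg₂Cl₂(s) ⇌ Hg₂²⁺(aq) + 2 Cl⁻(aq)
Let s be the molar solubility. Then [Hg₂²⁺] = s and [Cl⁻] = 2s.
Ksp = [Hg₂²⁺][Cl⁻]^2 = s · (2s)^2 = 4s^3
Ksp = 4 × (5.36×10⁻⁷)^3 = 6.16×10⁻¹⁹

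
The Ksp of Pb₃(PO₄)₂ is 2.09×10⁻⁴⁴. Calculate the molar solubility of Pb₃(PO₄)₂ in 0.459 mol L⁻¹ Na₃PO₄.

Pb₃(PO₄)₂(s) ⇌ 3 Pb²⁺(aq) + 2 PO₄³⁻(aq)
Let s be the solubility of Pb₃(PO₄)₂ here. The common ion gives [PO₄³⁻] ≈ 0.459 mol L⁻¹, and [Pb²⁺] = 3s.
Ksp = [Pb²⁺]^3[PO₄³⁻]^2 = (3s)^3(0.459)^2
(3s)^3 = 2.09×10⁻⁴⁴ / (0.459)^2 = 9.92×10⁻⁴⁴
s = 1.54×10⁻¹⁵ mol L⁻¹

1.54×10⁻¹⁵ M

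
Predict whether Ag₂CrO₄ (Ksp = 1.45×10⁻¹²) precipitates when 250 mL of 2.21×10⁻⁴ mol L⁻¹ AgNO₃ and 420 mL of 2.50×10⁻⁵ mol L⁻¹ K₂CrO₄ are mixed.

No

The combined volume is 670 mL.
[Ag⁺] = (2.21×10⁻⁴)(250)/670 = 8.25×10⁻⁵ mol L⁻¹
[CrO₄²⁻] = (2.50×10⁻⁵)(420)/670 = 1.57×10⁻⁵ mol L⁻¹
Q = [Ag⁺]^2[CrO₄²⁻] = 1.07×10⁻¹³
Q = 1.07×10⁻¹³ < Ksp = 1.45×10⁻¹², so the solution is unsaturated and no precipitate forms.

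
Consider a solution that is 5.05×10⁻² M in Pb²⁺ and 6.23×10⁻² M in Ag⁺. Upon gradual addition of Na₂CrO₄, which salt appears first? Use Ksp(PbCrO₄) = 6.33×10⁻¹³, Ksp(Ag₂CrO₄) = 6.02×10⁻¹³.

PbCrO₄

A salt starts to precipitate once the ion product Q reaches its Ksp.
For PbCrO₄: [CrO₄²⁻] = (Ksp/[Pb²⁺]) = 1.25×10⁻¹¹ M
For Ag₂CrO₄: [CrO₄²⁻] = (Ksp/[Ag⁺]^2) = 1.55×10⁻¹⁰ M
The smaller threshold [CrO₄²⁻] is reached first, so PbCrO₄ precipitates first.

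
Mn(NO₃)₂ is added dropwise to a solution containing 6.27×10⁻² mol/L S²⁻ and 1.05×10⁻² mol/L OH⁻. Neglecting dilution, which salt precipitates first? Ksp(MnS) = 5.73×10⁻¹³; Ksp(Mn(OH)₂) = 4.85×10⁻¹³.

Precipitation begins when Q = Ksp.
For MnS: [Mn²⁺] = (Ksp/[S²⁻]) = 9.14×10⁻¹² mol/L
For Mn(OH)₂: [Mn²⁺] = (Ksp/[OH⁻]^2) = 4.40×10⁻⁹ mol/L
The smaller threshold [Mn²⁺] is reached first, so MnS precipitates first.

MnS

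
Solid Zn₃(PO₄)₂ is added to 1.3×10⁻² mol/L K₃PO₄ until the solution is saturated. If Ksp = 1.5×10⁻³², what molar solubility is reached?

1.5×10⁻¹⁰ M

Zn₃(PO₄)₂(s) ⇌ 3 Zn²⁺(aq) + 2 PO₄³⁻(aq)
The solution already contains PO₄³⁻ at 1.3×10⁻² mol/L. Let s be the molar solubility of Zn₃(PO₄)₂.
[PO₄³⁻] ≈ 1.3×10⁻² mol/L (common ion dominates); [Zn²⁺] = 3s.
Ksp = [Zn²⁺]^3[PO₄³⁻]^2 = (3s)^3(1.3×10⁻²)^2
(3s)^3 = 1.5×10⁻³² / (1.3×10⁻²)^2 = 8.9×10⁻²⁹
s = 1.5×10⁻¹⁰ mol/L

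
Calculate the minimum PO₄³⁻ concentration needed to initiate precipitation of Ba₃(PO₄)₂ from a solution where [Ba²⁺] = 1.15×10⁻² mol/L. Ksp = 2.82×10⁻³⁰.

Precipitation of each salt begins when its ion product equals Ksp.
Ba₃(PO₄)₂(s) ⇌ 3 Ba²⁺(aq) + 2 PO₄³⁻(aq)
Ksp = [Ba²⁺]^3[PO₄³⁻]^2 = [PO₄³⁻]^2(1.15×10⁻²)^3
[PO₄³⁻]^2 = 2.82×10⁻³⁰ / (1.15×10⁻²)^3 = 1.85×10⁻²⁴
[PO₄³⁻] = 1.36×10⁻¹² mol/L

1.36×10⁻¹² M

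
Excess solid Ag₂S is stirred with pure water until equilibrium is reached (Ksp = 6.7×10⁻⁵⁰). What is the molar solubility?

2.6×10⁻¹⁷ M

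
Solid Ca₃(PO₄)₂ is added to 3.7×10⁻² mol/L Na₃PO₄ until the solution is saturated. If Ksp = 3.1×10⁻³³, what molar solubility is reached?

4.4×10⁻¹¹ M

Ca₃(PO₄)₂(s) ⇌ 3 Ca²⁺(aq) + 2 PO₄³⁻(aq)
With PO₄³⁻ already at 3.7×10⁻² mol/L and s small, take [PO₄³⁻] ≈ 3.7×10⁻² mol/L and [Ca²⁺] = 3s.
Ksp = [Ca²⁺]^3[PO₄³⁻]^2 = (3s)^3(3.7×10⁻²)^2
(3s)^3 = 3.1×10⁻³³ / (3.7×10⁻²)^2 = 2.3×10⁻³⁰
s = 4.4×10⁻¹¹ mol/L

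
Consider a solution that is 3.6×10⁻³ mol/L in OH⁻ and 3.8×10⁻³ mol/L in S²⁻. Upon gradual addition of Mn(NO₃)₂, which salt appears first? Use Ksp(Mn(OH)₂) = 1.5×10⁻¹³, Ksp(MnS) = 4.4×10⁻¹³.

The threshold for precipitation is Q = Ksp.
For Mn(OH)₂: [Mn²⁺] = (Ksp/[OH⁻]^2) = 1.2×10⁻⁸ mol/L
For MnS: [Mn²⁺] = (Ksp/[S²⁻]) = 1.2×10⁻¹⁰ mol/L
Since MnS needs less Mn²⁺ to reach saturation, it precipitates first.

MnS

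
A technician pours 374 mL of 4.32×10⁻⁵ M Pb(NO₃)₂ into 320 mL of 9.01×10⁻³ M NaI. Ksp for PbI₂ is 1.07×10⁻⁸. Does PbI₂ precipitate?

No

After mixing, V = 374 mL + 320 mL = 694 mL.
[Pb²⁺] = (4.32×10⁻⁵)(374)/694 = 2.33×10⁻⁵ M
[I⁻] = (9.01×10⁻³)(320)/694 = 4.15×10⁻³ M
Q = [Pb²⁺][I⁻]^2 = 4.02×10⁻¹⁰
Since Q (4.02×10⁻¹⁰) is less than Ksp (1.07×10⁻⁸), no PbI₂ precipitates.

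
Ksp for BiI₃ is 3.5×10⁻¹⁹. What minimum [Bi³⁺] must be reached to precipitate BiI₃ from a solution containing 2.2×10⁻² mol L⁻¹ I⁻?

3.3×10⁻¹⁴ M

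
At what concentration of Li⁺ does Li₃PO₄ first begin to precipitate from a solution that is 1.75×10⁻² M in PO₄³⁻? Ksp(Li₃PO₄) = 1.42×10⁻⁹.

Precipitation of each salt begins when its ion product equals Ksp.
Li₃PO₄(s) ⇌ 3 Li⁺(aq) + PO₄³⁻(aq)
Ksp = [Li⁺]^3[PO₄³⁻] = [Li⁺]^3(1.75×10⁻²)
[Li⁺]^3 = 1.42×10⁻⁹ / (1.75×10⁻²) = 8.11×10⁻⁸
[Li⁺] = 4.33×10⁻³ M

4.33×10⁻³ M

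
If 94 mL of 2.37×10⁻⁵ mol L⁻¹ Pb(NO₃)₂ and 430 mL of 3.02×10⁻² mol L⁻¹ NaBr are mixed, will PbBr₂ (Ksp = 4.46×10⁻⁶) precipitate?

No

Total volume after mixing = 94 + 430 = 524 mL.
[Pb²⁺] = (2.37×10⁻⁵)(94)/524 = 4.25×10⁻⁶ mol L⁻¹
[Br⁻] = (3.02×10⁻²)(430)/524 = 2.48×10⁻² mol L⁻¹
Q = [Pb²⁺][Br⁻]^2 = 2.61×10⁻⁹
Q < Ksp (2.61×10⁻⁹ vs 4.46×10⁻⁶); the solution remains unsaturated and no precipitate forms.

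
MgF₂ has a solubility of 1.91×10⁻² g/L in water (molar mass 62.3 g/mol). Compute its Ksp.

s = (1.91×10⁻² g L⁻¹)/(62.3 g mol⁻¹) = 3.0658×10⁻⁴ M
MgF₂(s) ⇌ Mg²⁺(aq) + 2 F⁻(aq)
If s mol/L of MgF₂ dissolves, [Mg²⁺] = s and [F⁻] = 2s.
Ksp = [Mg²⁺][F⁻]^2 = s · (2s)^2 = 4s^3
Ksp = 4 × (3.0658×10⁻⁴)^3 = 1.15×10⁻¹⁰

Ksp = 1.15×10⁻¹⁰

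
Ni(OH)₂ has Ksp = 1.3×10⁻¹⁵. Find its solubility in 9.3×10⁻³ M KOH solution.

1.5×10⁻¹¹ M

Ni(OH)₂(s) ⇌ Ni²⁺(aq) + 2 OH⁻(aq)
Let s be the solubility of Ni(OH)₂ here. The common ion gives [OH⁻] ≈ 9.3×10⁻³ M, and [Ni²⁺] = s.
Ksp = [Ni²⁺][OH⁻]^2 = s(9.3×10⁻³)^2
s = 1.3×10⁻¹⁵ / (9.3×10⁻³)^2 = 1.5×10⁻¹¹
s = 1.5×10⁻¹¹ M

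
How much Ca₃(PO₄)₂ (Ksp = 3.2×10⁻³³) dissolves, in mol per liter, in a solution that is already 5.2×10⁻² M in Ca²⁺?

Ca₃(PO₄)₂(s) ⇌ 3 Ca²⁺(aq) + 2 PO₄³⁻(aq)
With Ca²⁺ already at 5.2×10⁻² M and s small, take [Ca²⁺] ≈ 5.2×10⁻² M and [PO₄³⁻] = 2s.
Ksp = [Ca²⁺]^3[PO₄³⁻]^2 = (5.2×10⁻²)^3(2s)^2
(2s)^2 = 3.2×10⁻³³ / (5.2×10⁻²)^3 = 2.3×10⁻²⁹
s = 2.4×10⁻¹⁵ M

2.4×10⁻¹⁵ M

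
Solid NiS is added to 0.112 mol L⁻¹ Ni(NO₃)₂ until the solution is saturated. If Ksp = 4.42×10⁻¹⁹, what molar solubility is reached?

NiS(s) ⇌ Ni²⁺(aq) + S²⁻(aq)
Let s be the solubility of NiS here. The common ion gives [Ni²⁺] ≈ 0.112 mol L⁻¹, and [S²⁻] = s.
Ksp = [Ni²⁺][S²⁻] = (0.112)s
s = 4.42×10⁻¹⁹ / (0.112) = 3.95×10⁻¹⁸
s = 3.95×10⁻¹⁸ mol L⁻¹

3.95×10⁻¹⁸ M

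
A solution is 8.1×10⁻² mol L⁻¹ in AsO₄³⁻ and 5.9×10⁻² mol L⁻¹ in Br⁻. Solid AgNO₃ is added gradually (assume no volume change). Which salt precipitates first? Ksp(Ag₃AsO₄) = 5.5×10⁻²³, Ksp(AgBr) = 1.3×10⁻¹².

Each salt precipitates once Q = Ksp for that salt.
For Ag₃AsO₄: [Ag⁺] = (Ksp/[AsO₄³⁻])^(1/3) = 8.8×10⁻⁸ mol L⁻¹
For AgBr: [Ag⁺] = (Ksp/[Br⁻]) = 2.2×10⁻¹¹ mol L⁻¹
Since AgBr needs less Ag⁺ to reach saturation, it precipitates first.

AgBr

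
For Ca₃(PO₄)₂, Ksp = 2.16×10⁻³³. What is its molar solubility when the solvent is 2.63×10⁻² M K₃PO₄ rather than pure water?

Ca₃(PO₄)₂(s) ⇌ 3 Ca²⁺(aq) + 2 PO₄³⁻(aq)
PO₄³⁻ is already present at 2.63×10⁻² M. If s mol/L of Ca₃(PO₄)₂ dissolves, [Ca²⁺] = 3s while [PO₄³⁻] ≈ 2.63×10⁻² M.
Ksp = [Ca²⁺]^3[PO₄³⁻]^2 = (3s)^3(2.63×10⁻²)^2
(3s)^3 = 2.16×10⁻³³ / (2.63×10⁻²)^2 = 3.12×10⁻³⁰
s = 4.87×10⁻¹¹ M

4.87×10⁻¹¹ M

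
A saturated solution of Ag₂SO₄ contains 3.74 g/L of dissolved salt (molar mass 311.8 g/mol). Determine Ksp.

Ksp = 6.90×10⁻⁶

s = (3.74 g L⁻¹)/(311.8 g mol⁻¹) = 1.1995×10⁻² M
Ag₂SO₄(s) ⇌ 2 Ag⁺(aq) + SO₄²⁻(aq)
Let s be the molar solubility. Then [Ag⁺] = 2s and [SO₄²⁻] = s.
Ksp = [Ag⁺]^2[SO₄²⁻] = (2s)^2 · s = 4s^3
Ksp = 4 × (1.1995×10⁻²)^3 = 6.90×10⁻⁶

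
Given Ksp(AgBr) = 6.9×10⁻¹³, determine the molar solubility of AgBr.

AgBr(s) ⇌ Ag⁺(aq) + Br⁻(aq)
If s mol/L of AgBr dissolves, [Ag⁺] = s and [Br⁻] = s.
Ksp = [Ag⁺][Br⁻] = s · s = s^2
s^2 = 6.9×10⁻¹³
Taking the 2nd root, s = 8.3×10⁻⁷ mol/L.

8.3×10⁻⁷ M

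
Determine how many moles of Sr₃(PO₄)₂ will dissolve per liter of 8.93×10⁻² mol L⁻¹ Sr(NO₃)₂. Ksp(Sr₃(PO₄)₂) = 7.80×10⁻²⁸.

Sr₃(PO₄)₂(s) ⇌ 3 Sr²⁺(aq) + 2 PO₄³⁻(aq)
Sr²⁺ is already present at 8.93×10⁻² mol L⁻¹. If s mol/L of Sr₃(PO₄)₂ dissolves, [PO₄³⁻] = 2s while [Sr²⁺] ≈ 8.93×10⁻² mol L⁻¹.
Ksp = [Sr²⁺]^3[PO₄³⁻]^2 = (8.93×10⁻²)^3(2s)^2
(2s)^2 = 7.80×10⁻²⁸ / (8.93×10⁻²)^3 = 1.10×10⁻²⁴
s = 5.23×10⁻¹³ mol L⁻¹

5.23×10⁻¹³ M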